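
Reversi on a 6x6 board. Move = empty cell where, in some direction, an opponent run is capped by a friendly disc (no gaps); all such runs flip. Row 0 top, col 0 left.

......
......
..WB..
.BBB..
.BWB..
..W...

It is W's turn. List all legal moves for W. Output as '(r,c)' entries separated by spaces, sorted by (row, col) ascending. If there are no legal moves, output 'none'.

(1,2): no bracket -> illegal
(1,3): no bracket -> illegal
(1,4): no bracket -> illegal
(2,0): flips 1 -> legal
(2,1): no bracket -> illegal
(2,4): flips 2 -> legal
(3,0): flips 1 -> legal
(3,4): flips 1 -> legal
(4,0): flips 2 -> legal
(4,4): flips 2 -> legal
(5,0): no bracket -> illegal
(5,1): no bracket -> illegal
(5,3): no bracket -> illegal
(5,4): no bracket -> illegal

Answer: (2,0) (2,4) (3,0) (3,4) (4,0) (4,4)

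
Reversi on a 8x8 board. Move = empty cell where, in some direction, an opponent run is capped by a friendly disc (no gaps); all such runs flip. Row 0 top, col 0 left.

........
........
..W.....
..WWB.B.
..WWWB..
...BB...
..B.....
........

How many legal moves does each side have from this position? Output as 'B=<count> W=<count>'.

Answer: B=6 W=8

Derivation:
-- B to move --
(1,1): no bracket -> illegal
(1,2): no bracket -> illegal
(1,3): no bracket -> illegal
(2,1): flips 2 -> legal
(2,3): flips 2 -> legal
(2,4): no bracket -> illegal
(3,1): flips 3 -> legal
(3,5): flips 1 -> legal
(4,1): flips 3 -> legal
(5,1): no bracket -> illegal
(5,2): flips 1 -> legal
(5,5): no bracket -> illegal
B mobility = 6
-- W to move --
(2,3): no bracket -> illegal
(2,4): flips 1 -> legal
(2,5): flips 1 -> legal
(2,6): no bracket -> illegal
(2,7): no bracket -> illegal
(3,5): flips 1 -> legal
(3,7): no bracket -> illegal
(4,6): flips 1 -> legal
(4,7): no bracket -> illegal
(5,1): no bracket -> illegal
(5,2): no bracket -> illegal
(5,5): no bracket -> illegal
(5,6): no bracket -> illegal
(6,1): no bracket -> illegal
(6,3): flips 1 -> legal
(6,4): flips 2 -> legal
(6,5): flips 1 -> legal
(7,1): flips 2 -> legal
(7,2): no bracket -> illegal
(7,3): no bracket -> illegal
W mobility = 8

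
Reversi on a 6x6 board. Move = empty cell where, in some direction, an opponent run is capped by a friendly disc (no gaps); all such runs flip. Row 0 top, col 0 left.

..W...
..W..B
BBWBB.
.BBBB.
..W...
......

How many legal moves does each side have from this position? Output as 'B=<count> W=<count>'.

Answer: B=7 W=5

Derivation:
-- B to move --
(0,1): flips 1 -> legal
(0,3): flips 1 -> legal
(1,1): flips 1 -> legal
(1,3): flips 1 -> legal
(4,1): no bracket -> illegal
(4,3): no bracket -> illegal
(5,1): flips 1 -> legal
(5,2): flips 1 -> legal
(5,3): flips 1 -> legal
B mobility = 7
-- W to move --
(0,4): no bracket -> illegal
(0,5): no bracket -> illegal
(1,0): no bracket -> illegal
(1,1): no bracket -> illegal
(1,3): no bracket -> illegal
(1,4): no bracket -> illegal
(2,5): flips 2 -> legal
(3,0): flips 1 -> legal
(3,5): no bracket -> illegal
(4,0): flips 1 -> legal
(4,1): no bracket -> illegal
(4,3): no bracket -> illegal
(4,4): flips 1 -> legal
(4,5): flips 2 -> legal
W mobility = 5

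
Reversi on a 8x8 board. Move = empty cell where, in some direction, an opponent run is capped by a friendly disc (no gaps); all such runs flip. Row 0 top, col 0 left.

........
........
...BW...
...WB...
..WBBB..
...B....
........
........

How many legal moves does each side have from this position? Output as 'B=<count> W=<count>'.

Answer: B=6 W=8

Derivation:
-- B to move --
(1,3): no bracket -> illegal
(1,4): flips 1 -> legal
(1,5): no bracket -> illegal
(2,2): flips 1 -> legal
(2,5): flips 1 -> legal
(3,1): flips 1 -> legal
(3,2): flips 1 -> legal
(3,5): no bracket -> illegal
(4,1): flips 1 -> legal
(5,1): no bracket -> illegal
(5,2): no bracket -> illegal
B mobility = 6
-- W to move --
(1,2): no bracket -> illegal
(1,3): flips 1 -> legal
(1,4): no bracket -> illegal
(2,2): flips 1 -> legal
(2,5): no bracket -> illegal
(3,2): no bracket -> illegal
(3,5): flips 1 -> legal
(3,6): no bracket -> illegal
(4,6): flips 3 -> legal
(5,2): no bracket -> illegal
(5,4): flips 2 -> legal
(5,5): flips 1 -> legal
(5,6): no bracket -> illegal
(6,2): no bracket -> illegal
(6,3): flips 2 -> legal
(6,4): flips 1 -> legal
W mobility = 8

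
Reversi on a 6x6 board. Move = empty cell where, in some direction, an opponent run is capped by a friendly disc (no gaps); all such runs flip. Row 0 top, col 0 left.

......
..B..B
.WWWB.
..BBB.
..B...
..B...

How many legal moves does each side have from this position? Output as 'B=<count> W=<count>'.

-- B to move --
(1,0): flips 1 -> legal
(1,1): flips 1 -> legal
(1,3): flips 1 -> legal
(1,4): flips 1 -> legal
(2,0): flips 3 -> legal
(3,0): flips 1 -> legal
(3,1): no bracket -> illegal
B mobility = 6
-- W to move --
(0,1): flips 1 -> legal
(0,2): flips 1 -> legal
(0,3): flips 1 -> legal
(0,4): no bracket -> illegal
(0,5): no bracket -> illegal
(1,1): no bracket -> illegal
(1,3): no bracket -> illegal
(1,4): no bracket -> illegal
(2,5): flips 1 -> legal
(3,1): no bracket -> illegal
(3,5): no bracket -> illegal
(4,1): flips 1 -> legal
(4,3): flips 2 -> legal
(4,4): flips 1 -> legal
(4,5): flips 1 -> legal
(5,1): no bracket -> illegal
(5,3): no bracket -> illegal
W mobility = 8

Answer: B=6 W=8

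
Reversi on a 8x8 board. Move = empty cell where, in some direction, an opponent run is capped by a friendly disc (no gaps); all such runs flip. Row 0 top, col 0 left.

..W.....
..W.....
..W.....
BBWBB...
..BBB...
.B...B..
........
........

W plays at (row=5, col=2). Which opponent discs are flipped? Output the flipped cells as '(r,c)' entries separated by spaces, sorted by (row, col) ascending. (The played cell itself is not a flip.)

Answer: (4,2)

Derivation:
Dir NW: first cell '.' (not opp) -> no flip
Dir N: opp run (4,2) capped by W -> flip
Dir NE: opp run (4,3) (3,4), next='.' -> no flip
Dir W: opp run (5,1), next='.' -> no flip
Dir E: first cell '.' (not opp) -> no flip
Dir SW: first cell '.' (not opp) -> no flip
Dir S: first cell '.' (not opp) -> no flip
Dir SE: first cell '.' (not opp) -> no flip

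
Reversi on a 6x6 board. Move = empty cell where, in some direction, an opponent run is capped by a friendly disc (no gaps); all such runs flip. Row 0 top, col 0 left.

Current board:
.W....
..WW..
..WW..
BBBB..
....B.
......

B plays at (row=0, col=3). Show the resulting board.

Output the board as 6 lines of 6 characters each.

Answer: .W.B..
..WB..
..WB..
BBBB..
....B.
......

Derivation:
Place B at (0,3); scan 8 dirs for brackets.
Dir NW: edge -> no flip
Dir N: edge -> no flip
Dir NE: edge -> no flip
Dir W: first cell '.' (not opp) -> no flip
Dir E: first cell '.' (not opp) -> no flip
Dir SW: opp run (1,2), next='.' -> no flip
Dir S: opp run (1,3) (2,3) capped by B -> flip
Dir SE: first cell '.' (not opp) -> no flip
All flips: (1,3) (2,3)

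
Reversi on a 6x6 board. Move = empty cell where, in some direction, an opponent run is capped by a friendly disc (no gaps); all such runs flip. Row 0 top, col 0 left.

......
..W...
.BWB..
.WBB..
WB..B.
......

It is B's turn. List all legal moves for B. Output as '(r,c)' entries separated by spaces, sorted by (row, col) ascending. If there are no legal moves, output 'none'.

(0,1): flips 1 -> legal
(0,2): flips 2 -> legal
(0,3): flips 1 -> legal
(1,1): flips 1 -> legal
(1,3): no bracket -> illegal
(2,0): no bracket -> illegal
(3,0): flips 1 -> legal
(4,2): no bracket -> illegal
(5,0): no bracket -> illegal
(5,1): no bracket -> illegal

Answer: (0,1) (0,2) (0,3) (1,1) (3,0)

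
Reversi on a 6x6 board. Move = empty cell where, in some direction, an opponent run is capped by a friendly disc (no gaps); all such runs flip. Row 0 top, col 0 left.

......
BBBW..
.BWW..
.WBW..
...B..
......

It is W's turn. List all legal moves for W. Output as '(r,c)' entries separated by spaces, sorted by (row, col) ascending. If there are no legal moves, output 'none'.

(0,0): flips 1 -> legal
(0,1): flips 3 -> legal
(0,2): flips 1 -> legal
(0,3): no bracket -> illegal
(2,0): flips 1 -> legal
(3,0): no bracket -> illegal
(3,4): no bracket -> illegal
(4,1): flips 1 -> legal
(4,2): flips 1 -> legal
(4,4): no bracket -> illegal
(5,2): no bracket -> illegal
(5,3): flips 1 -> legal
(5,4): no bracket -> illegal

Answer: (0,0) (0,1) (0,2) (2,0) (4,1) (4,2) (5,3)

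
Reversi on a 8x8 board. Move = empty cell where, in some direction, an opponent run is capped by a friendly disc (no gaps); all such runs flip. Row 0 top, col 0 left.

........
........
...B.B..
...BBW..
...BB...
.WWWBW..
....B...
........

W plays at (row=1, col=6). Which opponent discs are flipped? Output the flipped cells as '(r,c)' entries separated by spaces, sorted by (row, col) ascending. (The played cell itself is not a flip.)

Answer: (2,5) (3,4) (4,3)

Derivation:
Dir NW: first cell '.' (not opp) -> no flip
Dir N: first cell '.' (not opp) -> no flip
Dir NE: first cell '.' (not opp) -> no flip
Dir W: first cell '.' (not opp) -> no flip
Dir E: first cell '.' (not opp) -> no flip
Dir SW: opp run (2,5) (3,4) (4,3) capped by W -> flip
Dir S: first cell '.' (not opp) -> no flip
Dir SE: first cell '.' (not opp) -> no flip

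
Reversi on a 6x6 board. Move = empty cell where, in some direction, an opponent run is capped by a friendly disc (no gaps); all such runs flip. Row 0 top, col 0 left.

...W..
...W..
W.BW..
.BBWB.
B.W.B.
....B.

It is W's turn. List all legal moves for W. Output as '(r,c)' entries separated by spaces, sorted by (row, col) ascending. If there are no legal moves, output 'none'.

(1,1): flips 1 -> legal
(1,2): flips 2 -> legal
(2,1): flips 1 -> legal
(2,4): no bracket -> illegal
(2,5): no bracket -> illegal
(3,0): flips 2 -> legal
(3,5): flips 1 -> legal
(4,1): flips 1 -> legal
(4,3): no bracket -> illegal
(4,5): flips 1 -> legal
(5,0): no bracket -> illegal
(5,1): no bracket -> illegal
(5,3): no bracket -> illegal
(5,5): flips 1 -> legal

Answer: (1,1) (1,2) (2,1) (3,0) (3,5) (4,1) (4,5) (5,5)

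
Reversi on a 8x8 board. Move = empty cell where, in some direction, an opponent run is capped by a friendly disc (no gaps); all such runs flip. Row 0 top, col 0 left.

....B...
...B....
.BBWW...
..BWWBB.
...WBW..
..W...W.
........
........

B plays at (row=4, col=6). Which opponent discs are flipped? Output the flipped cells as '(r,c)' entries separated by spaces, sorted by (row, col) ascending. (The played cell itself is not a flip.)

Dir NW: first cell 'B' (not opp) -> no flip
Dir N: first cell 'B' (not opp) -> no flip
Dir NE: first cell '.' (not opp) -> no flip
Dir W: opp run (4,5) capped by B -> flip
Dir E: first cell '.' (not opp) -> no flip
Dir SW: first cell '.' (not opp) -> no flip
Dir S: opp run (5,6), next='.' -> no flip
Dir SE: first cell '.' (not opp) -> no flip

Answer: (4,5)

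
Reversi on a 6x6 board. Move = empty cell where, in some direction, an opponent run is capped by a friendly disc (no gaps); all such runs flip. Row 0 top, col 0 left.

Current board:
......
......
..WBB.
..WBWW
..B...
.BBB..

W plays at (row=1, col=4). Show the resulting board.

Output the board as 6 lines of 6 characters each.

Place W at (1,4); scan 8 dirs for brackets.
Dir NW: first cell '.' (not opp) -> no flip
Dir N: first cell '.' (not opp) -> no flip
Dir NE: first cell '.' (not opp) -> no flip
Dir W: first cell '.' (not opp) -> no flip
Dir E: first cell '.' (not opp) -> no flip
Dir SW: opp run (2,3) capped by W -> flip
Dir S: opp run (2,4) capped by W -> flip
Dir SE: first cell '.' (not opp) -> no flip
All flips: (2,3) (2,4)

Answer: ......
....W.
..WWW.
..WBWW
..B...
.BBB..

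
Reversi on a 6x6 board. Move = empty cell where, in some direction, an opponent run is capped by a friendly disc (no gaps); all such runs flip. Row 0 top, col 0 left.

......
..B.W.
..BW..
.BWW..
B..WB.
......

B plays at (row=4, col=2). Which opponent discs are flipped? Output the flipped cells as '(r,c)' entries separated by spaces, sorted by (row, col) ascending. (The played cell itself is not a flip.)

Answer: (3,2) (4,3)

Derivation:
Dir NW: first cell 'B' (not opp) -> no flip
Dir N: opp run (3,2) capped by B -> flip
Dir NE: opp run (3,3), next='.' -> no flip
Dir W: first cell '.' (not opp) -> no flip
Dir E: opp run (4,3) capped by B -> flip
Dir SW: first cell '.' (not opp) -> no flip
Dir S: first cell '.' (not opp) -> no flip
Dir SE: first cell '.' (not opp) -> no flip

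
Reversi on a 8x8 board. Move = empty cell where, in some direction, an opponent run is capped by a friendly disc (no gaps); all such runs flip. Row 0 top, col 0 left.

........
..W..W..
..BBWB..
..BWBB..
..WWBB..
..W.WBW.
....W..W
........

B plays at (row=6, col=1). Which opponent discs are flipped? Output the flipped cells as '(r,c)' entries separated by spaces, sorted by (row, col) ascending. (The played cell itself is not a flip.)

Answer: (4,3) (5,2)

Derivation:
Dir NW: first cell '.' (not opp) -> no flip
Dir N: first cell '.' (not opp) -> no flip
Dir NE: opp run (5,2) (4,3) capped by B -> flip
Dir W: first cell '.' (not opp) -> no flip
Dir E: first cell '.' (not opp) -> no flip
Dir SW: first cell '.' (not opp) -> no flip
Dir S: first cell '.' (not opp) -> no flip
Dir SE: first cell '.' (not opp) -> no flip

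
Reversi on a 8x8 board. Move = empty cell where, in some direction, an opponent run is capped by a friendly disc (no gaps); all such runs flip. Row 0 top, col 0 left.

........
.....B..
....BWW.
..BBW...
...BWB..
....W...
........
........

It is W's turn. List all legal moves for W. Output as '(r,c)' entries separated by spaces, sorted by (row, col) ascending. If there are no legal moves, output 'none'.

Answer: (0,4) (0,5) (1,4) (2,1) (2,2) (2,3) (3,1) (3,6) (4,2) (4,6) (5,2) (5,6)

Derivation:
(0,4): flips 1 -> legal
(0,5): flips 1 -> legal
(0,6): no bracket -> illegal
(1,3): no bracket -> illegal
(1,4): flips 1 -> legal
(1,6): no bracket -> illegal
(2,1): flips 2 -> legal
(2,2): flips 1 -> legal
(2,3): flips 1 -> legal
(3,1): flips 2 -> legal
(3,5): no bracket -> illegal
(3,6): flips 1 -> legal
(4,1): no bracket -> illegal
(4,2): flips 1 -> legal
(4,6): flips 1 -> legal
(5,2): flips 1 -> legal
(5,3): no bracket -> illegal
(5,5): no bracket -> illegal
(5,6): flips 1 -> legal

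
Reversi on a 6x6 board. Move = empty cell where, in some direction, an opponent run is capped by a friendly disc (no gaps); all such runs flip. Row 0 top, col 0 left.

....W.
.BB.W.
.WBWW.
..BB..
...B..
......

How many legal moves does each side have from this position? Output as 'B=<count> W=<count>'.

-- B to move --
(0,3): no bracket -> illegal
(0,5): flips 2 -> legal
(1,0): flips 1 -> legal
(1,3): flips 1 -> legal
(1,5): flips 1 -> legal
(2,0): flips 1 -> legal
(2,5): flips 2 -> legal
(3,0): flips 1 -> legal
(3,1): flips 1 -> legal
(3,4): flips 1 -> legal
(3,5): no bracket -> illegal
B mobility = 9
-- W to move --
(0,0): no bracket -> illegal
(0,1): flips 2 -> legal
(0,2): no bracket -> illegal
(0,3): flips 1 -> legal
(1,0): no bracket -> illegal
(1,3): no bracket -> illegal
(2,0): no bracket -> illegal
(3,1): no bracket -> illegal
(3,4): no bracket -> illegal
(4,1): flips 1 -> legal
(4,2): flips 1 -> legal
(4,4): no bracket -> illegal
(5,2): no bracket -> illegal
(5,3): flips 2 -> legal
(5,4): flips 2 -> legal
W mobility = 6

Answer: B=9 W=6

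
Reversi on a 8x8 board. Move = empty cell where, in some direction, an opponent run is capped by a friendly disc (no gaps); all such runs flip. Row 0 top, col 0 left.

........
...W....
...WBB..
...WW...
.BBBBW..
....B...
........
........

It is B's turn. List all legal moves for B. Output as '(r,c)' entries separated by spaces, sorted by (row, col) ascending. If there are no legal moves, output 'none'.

Answer: (0,2) (0,3) (2,2) (3,6) (4,6)

Derivation:
(0,2): flips 1 -> legal
(0,3): flips 3 -> legal
(0,4): no bracket -> illegal
(1,2): no bracket -> illegal
(1,4): no bracket -> illegal
(2,2): flips 2 -> legal
(3,2): no bracket -> illegal
(3,5): no bracket -> illegal
(3,6): flips 1 -> legal
(4,6): flips 1 -> legal
(5,5): no bracket -> illegal
(5,6): no bracket -> illegal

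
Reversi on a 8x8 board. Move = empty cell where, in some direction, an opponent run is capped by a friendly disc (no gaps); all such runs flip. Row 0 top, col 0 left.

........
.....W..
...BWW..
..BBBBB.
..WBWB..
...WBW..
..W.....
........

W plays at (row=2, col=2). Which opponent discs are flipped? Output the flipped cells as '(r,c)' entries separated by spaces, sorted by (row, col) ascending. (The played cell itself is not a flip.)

Dir NW: first cell '.' (not opp) -> no flip
Dir N: first cell '.' (not opp) -> no flip
Dir NE: first cell '.' (not opp) -> no flip
Dir W: first cell '.' (not opp) -> no flip
Dir E: opp run (2,3) capped by W -> flip
Dir SW: first cell '.' (not opp) -> no flip
Dir S: opp run (3,2) capped by W -> flip
Dir SE: opp run (3,3) capped by W -> flip

Answer: (2,3) (3,2) (3,3)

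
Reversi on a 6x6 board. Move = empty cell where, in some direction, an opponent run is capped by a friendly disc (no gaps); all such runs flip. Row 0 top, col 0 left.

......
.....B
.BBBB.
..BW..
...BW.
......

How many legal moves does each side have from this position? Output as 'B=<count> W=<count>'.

-- B to move --
(3,4): flips 1 -> legal
(3,5): no bracket -> illegal
(4,2): flips 1 -> legal
(4,5): flips 1 -> legal
(5,3): no bracket -> illegal
(5,4): no bracket -> illegal
(5,5): flips 2 -> legal
B mobility = 4
-- W to move --
(0,4): no bracket -> illegal
(0,5): no bracket -> illegal
(1,0): no bracket -> illegal
(1,1): flips 1 -> legal
(1,2): no bracket -> illegal
(1,3): flips 1 -> legal
(1,4): no bracket -> illegal
(2,0): no bracket -> illegal
(2,5): no bracket -> illegal
(3,0): no bracket -> illegal
(3,1): flips 1 -> legal
(3,4): no bracket -> illegal
(3,5): no bracket -> illegal
(4,1): no bracket -> illegal
(4,2): flips 1 -> legal
(5,2): no bracket -> illegal
(5,3): flips 1 -> legal
(5,4): no bracket -> illegal
W mobility = 5

Answer: B=4 W=5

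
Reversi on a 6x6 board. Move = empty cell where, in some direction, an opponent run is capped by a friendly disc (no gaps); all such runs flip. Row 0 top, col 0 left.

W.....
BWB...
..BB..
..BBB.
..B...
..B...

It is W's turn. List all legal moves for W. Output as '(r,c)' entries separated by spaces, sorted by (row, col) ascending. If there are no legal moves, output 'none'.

Answer: (1,3) (2,0) (4,4)

Derivation:
(0,1): no bracket -> illegal
(0,2): no bracket -> illegal
(0,3): no bracket -> illegal
(1,3): flips 1 -> legal
(1,4): no bracket -> illegal
(2,0): flips 1 -> legal
(2,1): no bracket -> illegal
(2,4): no bracket -> illegal
(2,5): no bracket -> illegal
(3,1): no bracket -> illegal
(3,5): no bracket -> illegal
(4,1): no bracket -> illegal
(4,3): no bracket -> illegal
(4,4): flips 2 -> legal
(4,5): no bracket -> illegal
(5,1): no bracket -> illegal
(5,3): no bracket -> illegal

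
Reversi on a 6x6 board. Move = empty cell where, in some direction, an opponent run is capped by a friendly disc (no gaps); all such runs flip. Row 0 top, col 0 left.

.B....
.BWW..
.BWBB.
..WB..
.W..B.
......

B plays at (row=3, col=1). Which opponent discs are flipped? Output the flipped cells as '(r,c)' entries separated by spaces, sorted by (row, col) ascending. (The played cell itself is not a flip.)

Answer: (3,2)

Derivation:
Dir NW: first cell '.' (not opp) -> no flip
Dir N: first cell 'B' (not opp) -> no flip
Dir NE: opp run (2,2) (1,3), next='.' -> no flip
Dir W: first cell '.' (not opp) -> no flip
Dir E: opp run (3,2) capped by B -> flip
Dir SW: first cell '.' (not opp) -> no flip
Dir S: opp run (4,1), next='.' -> no flip
Dir SE: first cell '.' (not opp) -> no flip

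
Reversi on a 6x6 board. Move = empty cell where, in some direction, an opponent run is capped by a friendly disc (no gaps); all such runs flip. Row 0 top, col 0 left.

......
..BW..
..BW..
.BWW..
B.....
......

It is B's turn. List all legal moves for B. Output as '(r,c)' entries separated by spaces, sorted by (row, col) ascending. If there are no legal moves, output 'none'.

(0,2): no bracket -> illegal
(0,3): no bracket -> illegal
(0,4): flips 1 -> legal
(1,4): flips 1 -> legal
(2,1): no bracket -> illegal
(2,4): flips 1 -> legal
(3,4): flips 3 -> legal
(4,1): no bracket -> illegal
(4,2): flips 1 -> legal
(4,3): no bracket -> illegal
(4,4): flips 1 -> legal

Answer: (0,4) (1,4) (2,4) (3,4) (4,2) (4,4)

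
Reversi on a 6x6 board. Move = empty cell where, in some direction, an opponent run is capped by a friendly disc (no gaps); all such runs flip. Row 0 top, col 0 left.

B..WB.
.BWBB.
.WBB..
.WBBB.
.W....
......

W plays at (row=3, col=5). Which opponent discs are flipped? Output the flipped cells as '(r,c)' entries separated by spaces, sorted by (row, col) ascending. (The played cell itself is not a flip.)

Dir NW: first cell '.' (not opp) -> no flip
Dir N: first cell '.' (not opp) -> no flip
Dir NE: edge -> no flip
Dir W: opp run (3,4) (3,3) (3,2) capped by W -> flip
Dir E: edge -> no flip
Dir SW: first cell '.' (not opp) -> no flip
Dir S: first cell '.' (not opp) -> no flip
Dir SE: edge -> no flip

Answer: (3,2) (3,3) (3,4)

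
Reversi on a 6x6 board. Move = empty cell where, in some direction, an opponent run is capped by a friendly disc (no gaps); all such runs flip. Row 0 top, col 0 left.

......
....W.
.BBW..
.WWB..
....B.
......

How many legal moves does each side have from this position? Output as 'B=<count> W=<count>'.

Answer: B=7 W=7

Derivation:
-- B to move --
(0,3): no bracket -> illegal
(0,4): no bracket -> illegal
(0,5): no bracket -> illegal
(1,2): no bracket -> illegal
(1,3): flips 1 -> legal
(1,5): no bracket -> illegal
(2,0): no bracket -> illegal
(2,4): flips 1 -> legal
(2,5): no bracket -> illegal
(3,0): flips 2 -> legal
(3,4): no bracket -> illegal
(4,0): flips 1 -> legal
(4,1): flips 1 -> legal
(4,2): flips 1 -> legal
(4,3): flips 1 -> legal
B mobility = 7
-- W to move --
(1,0): flips 1 -> legal
(1,1): flips 1 -> legal
(1,2): flips 1 -> legal
(1,3): flips 1 -> legal
(2,0): flips 2 -> legal
(2,4): no bracket -> illegal
(3,0): no bracket -> illegal
(3,4): flips 1 -> legal
(3,5): no bracket -> illegal
(4,2): no bracket -> illegal
(4,3): flips 1 -> legal
(4,5): no bracket -> illegal
(5,3): no bracket -> illegal
(5,4): no bracket -> illegal
(5,5): no bracket -> illegal
W mobility = 7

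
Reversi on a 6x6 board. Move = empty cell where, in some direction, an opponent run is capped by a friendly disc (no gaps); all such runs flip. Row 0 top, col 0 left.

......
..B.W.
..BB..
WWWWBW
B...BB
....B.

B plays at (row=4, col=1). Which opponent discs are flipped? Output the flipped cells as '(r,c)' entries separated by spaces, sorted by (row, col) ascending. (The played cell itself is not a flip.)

Dir NW: opp run (3,0), next=edge -> no flip
Dir N: opp run (3,1), next='.' -> no flip
Dir NE: opp run (3,2) capped by B -> flip
Dir W: first cell 'B' (not opp) -> no flip
Dir E: first cell '.' (not opp) -> no flip
Dir SW: first cell '.' (not opp) -> no flip
Dir S: first cell '.' (not opp) -> no flip
Dir SE: first cell '.' (not opp) -> no flip

Answer: (3,2)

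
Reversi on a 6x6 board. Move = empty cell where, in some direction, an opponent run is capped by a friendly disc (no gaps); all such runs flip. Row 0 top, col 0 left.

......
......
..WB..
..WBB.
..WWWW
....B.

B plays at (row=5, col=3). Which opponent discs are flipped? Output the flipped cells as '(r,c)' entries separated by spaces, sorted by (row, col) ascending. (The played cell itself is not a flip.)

Dir NW: opp run (4,2), next='.' -> no flip
Dir N: opp run (4,3) capped by B -> flip
Dir NE: opp run (4,4), next='.' -> no flip
Dir W: first cell '.' (not opp) -> no flip
Dir E: first cell 'B' (not opp) -> no flip
Dir SW: edge -> no flip
Dir S: edge -> no flip
Dir SE: edge -> no flip

Answer: (4,3)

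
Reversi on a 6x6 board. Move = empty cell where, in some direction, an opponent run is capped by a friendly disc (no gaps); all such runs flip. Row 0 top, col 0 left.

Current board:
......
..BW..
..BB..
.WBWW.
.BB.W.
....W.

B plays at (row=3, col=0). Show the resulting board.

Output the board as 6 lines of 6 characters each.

Answer: ......
..BW..
..BB..
BBBWW.
.BB.W.
....W.

Derivation:
Place B at (3,0); scan 8 dirs for brackets.
Dir NW: edge -> no flip
Dir N: first cell '.' (not opp) -> no flip
Dir NE: first cell '.' (not opp) -> no flip
Dir W: edge -> no flip
Dir E: opp run (3,1) capped by B -> flip
Dir SW: edge -> no flip
Dir S: first cell '.' (not opp) -> no flip
Dir SE: first cell 'B' (not opp) -> no flip
All flips: (3,1)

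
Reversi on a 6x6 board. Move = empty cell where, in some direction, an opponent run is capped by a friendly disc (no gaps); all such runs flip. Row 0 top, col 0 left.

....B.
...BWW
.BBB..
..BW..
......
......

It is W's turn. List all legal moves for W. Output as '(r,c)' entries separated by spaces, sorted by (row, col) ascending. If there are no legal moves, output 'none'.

(0,2): no bracket -> illegal
(0,3): flips 2 -> legal
(0,5): no bracket -> illegal
(1,0): no bracket -> illegal
(1,1): flips 1 -> legal
(1,2): flips 1 -> legal
(2,0): no bracket -> illegal
(2,4): no bracket -> illegal
(3,0): no bracket -> illegal
(3,1): flips 1 -> legal
(3,4): no bracket -> illegal
(4,1): flips 2 -> legal
(4,2): no bracket -> illegal
(4,3): no bracket -> illegal

Answer: (0,3) (1,1) (1,2) (3,1) (4,1)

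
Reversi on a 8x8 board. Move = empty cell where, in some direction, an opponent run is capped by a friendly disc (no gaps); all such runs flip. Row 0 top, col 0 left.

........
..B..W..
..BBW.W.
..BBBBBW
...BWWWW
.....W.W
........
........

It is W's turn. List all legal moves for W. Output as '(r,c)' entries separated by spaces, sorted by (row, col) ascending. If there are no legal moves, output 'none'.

(0,1): flips 3 -> legal
(0,2): no bracket -> illegal
(0,3): no bracket -> illegal
(1,1): flips 2 -> legal
(1,3): no bracket -> illegal
(1,4): no bracket -> illegal
(2,1): flips 2 -> legal
(2,5): flips 2 -> legal
(2,7): flips 1 -> legal
(3,1): flips 5 -> legal
(4,1): no bracket -> illegal
(4,2): flips 2 -> legal
(5,2): no bracket -> illegal
(5,3): no bracket -> illegal
(5,4): no bracket -> illegal

Answer: (0,1) (1,1) (2,1) (2,5) (2,7) (3,1) (4,2)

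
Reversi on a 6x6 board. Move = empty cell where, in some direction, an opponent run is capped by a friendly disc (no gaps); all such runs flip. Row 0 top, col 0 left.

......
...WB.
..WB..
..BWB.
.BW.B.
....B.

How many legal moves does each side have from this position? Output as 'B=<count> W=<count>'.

Answer: B=6 W=6

Derivation:
-- B to move --
(0,2): no bracket -> illegal
(0,3): flips 1 -> legal
(0,4): no bracket -> illegal
(1,1): flips 2 -> legal
(1,2): flips 2 -> legal
(2,1): flips 1 -> legal
(2,4): no bracket -> illegal
(3,1): no bracket -> illegal
(4,3): flips 2 -> legal
(5,1): no bracket -> illegal
(5,2): flips 1 -> legal
(5,3): no bracket -> illegal
B mobility = 6
-- W to move --
(0,3): no bracket -> illegal
(0,4): no bracket -> illegal
(0,5): no bracket -> illegal
(1,2): no bracket -> illegal
(1,5): flips 1 -> legal
(2,1): no bracket -> illegal
(2,4): flips 1 -> legal
(2,5): no bracket -> illegal
(3,0): no bracket -> illegal
(3,1): flips 1 -> legal
(3,5): flips 1 -> legal
(4,0): flips 1 -> legal
(4,3): no bracket -> illegal
(4,5): no bracket -> illegal
(5,0): no bracket -> illegal
(5,1): no bracket -> illegal
(5,2): no bracket -> illegal
(5,3): no bracket -> illegal
(5,5): flips 1 -> legal
W mobility = 6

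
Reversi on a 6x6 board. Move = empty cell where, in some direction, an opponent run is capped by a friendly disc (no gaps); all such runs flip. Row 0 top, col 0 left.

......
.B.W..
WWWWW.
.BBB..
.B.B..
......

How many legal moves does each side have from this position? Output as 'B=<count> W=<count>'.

-- B to move --
(0,2): no bracket -> illegal
(0,3): flips 2 -> legal
(0,4): flips 2 -> legal
(1,0): flips 1 -> legal
(1,2): flips 1 -> legal
(1,4): flips 1 -> legal
(1,5): flips 1 -> legal
(2,5): no bracket -> illegal
(3,0): no bracket -> illegal
(3,4): no bracket -> illegal
(3,5): no bracket -> illegal
B mobility = 6
-- W to move --
(0,0): flips 1 -> legal
(0,1): flips 1 -> legal
(0,2): flips 1 -> legal
(1,0): no bracket -> illegal
(1,2): no bracket -> illegal
(3,0): no bracket -> illegal
(3,4): no bracket -> illegal
(4,0): flips 1 -> legal
(4,2): flips 3 -> legal
(4,4): flips 1 -> legal
(5,0): flips 2 -> legal
(5,1): flips 2 -> legal
(5,2): no bracket -> illegal
(5,3): flips 2 -> legal
(5,4): flips 2 -> legal
W mobility = 10

Answer: B=6 W=10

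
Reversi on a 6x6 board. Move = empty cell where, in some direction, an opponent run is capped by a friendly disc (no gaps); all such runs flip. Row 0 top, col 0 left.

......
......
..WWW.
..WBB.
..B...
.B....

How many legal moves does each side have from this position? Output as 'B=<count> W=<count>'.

Answer: B=6 W=5

Derivation:
-- B to move --
(1,1): flips 1 -> legal
(1,2): flips 3 -> legal
(1,3): flips 1 -> legal
(1,4): flips 1 -> legal
(1,5): flips 1 -> legal
(2,1): no bracket -> illegal
(2,5): no bracket -> illegal
(3,1): flips 1 -> legal
(3,5): no bracket -> illegal
(4,1): no bracket -> illegal
(4,3): no bracket -> illegal
B mobility = 6
-- W to move --
(2,5): no bracket -> illegal
(3,1): no bracket -> illegal
(3,5): flips 2 -> legal
(4,0): no bracket -> illegal
(4,1): no bracket -> illegal
(4,3): flips 1 -> legal
(4,4): flips 2 -> legal
(4,5): flips 1 -> legal
(5,0): no bracket -> illegal
(5,2): flips 1 -> legal
(5,3): no bracket -> illegal
W mobility = 5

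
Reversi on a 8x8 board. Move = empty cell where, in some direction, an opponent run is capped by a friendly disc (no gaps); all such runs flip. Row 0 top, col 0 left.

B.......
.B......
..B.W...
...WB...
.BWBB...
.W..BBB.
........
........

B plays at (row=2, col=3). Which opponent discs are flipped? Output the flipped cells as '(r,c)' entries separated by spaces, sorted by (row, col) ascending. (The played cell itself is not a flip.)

Dir NW: first cell '.' (not opp) -> no flip
Dir N: first cell '.' (not opp) -> no flip
Dir NE: first cell '.' (not opp) -> no flip
Dir W: first cell 'B' (not opp) -> no flip
Dir E: opp run (2,4), next='.' -> no flip
Dir SW: first cell '.' (not opp) -> no flip
Dir S: opp run (3,3) capped by B -> flip
Dir SE: first cell 'B' (not opp) -> no flip

Answer: (3,3)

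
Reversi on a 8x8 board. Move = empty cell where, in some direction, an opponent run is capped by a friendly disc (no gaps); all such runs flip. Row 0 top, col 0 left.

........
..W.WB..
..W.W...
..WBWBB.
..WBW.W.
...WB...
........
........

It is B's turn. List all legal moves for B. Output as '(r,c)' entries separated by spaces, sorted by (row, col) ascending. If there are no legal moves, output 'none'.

(0,1): no bracket -> illegal
(0,2): no bracket -> illegal
(0,3): no bracket -> illegal
(0,4): flips 4 -> legal
(0,5): no bracket -> illegal
(1,1): flips 1 -> legal
(1,3): flips 2 -> legal
(2,1): flips 1 -> legal
(2,3): no bracket -> illegal
(2,5): flips 1 -> legal
(3,1): flips 1 -> legal
(3,7): no bracket -> illegal
(4,1): flips 1 -> legal
(4,5): flips 1 -> legal
(4,7): no bracket -> illegal
(5,1): flips 1 -> legal
(5,2): flips 1 -> legal
(5,5): flips 1 -> legal
(5,6): flips 1 -> legal
(5,7): flips 1 -> legal
(6,2): flips 2 -> legal
(6,3): flips 1 -> legal
(6,4): no bracket -> illegal

Answer: (0,4) (1,1) (1,3) (2,1) (2,5) (3,1) (4,1) (4,5) (5,1) (5,2) (5,5) (5,6) (5,7) (6,2) (6,3)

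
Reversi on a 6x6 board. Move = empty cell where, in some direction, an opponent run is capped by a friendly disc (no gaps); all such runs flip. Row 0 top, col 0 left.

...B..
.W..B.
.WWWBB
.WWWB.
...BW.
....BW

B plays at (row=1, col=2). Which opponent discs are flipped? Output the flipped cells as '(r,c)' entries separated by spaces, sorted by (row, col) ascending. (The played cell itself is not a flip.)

Dir NW: first cell '.' (not opp) -> no flip
Dir N: first cell '.' (not opp) -> no flip
Dir NE: first cell 'B' (not opp) -> no flip
Dir W: opp run (1,1), next='.' -> no flip
Dir E: first cell '.' (not opp) -> no flip
Dir SW: opp run (2,1), next='.' -> no flip
Dir S: opp run (2,2) (3,2), next='.' -> no flip
Dir SE: opp run (2,3) capped by B -> flip

Answer: (2,3)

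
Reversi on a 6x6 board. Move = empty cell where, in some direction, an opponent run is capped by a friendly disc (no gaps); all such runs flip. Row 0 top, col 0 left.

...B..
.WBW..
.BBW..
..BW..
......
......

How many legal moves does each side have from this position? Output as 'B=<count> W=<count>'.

Answer: B=9 W=4

Derivation:
-- B to move --
(0,0): flips 1 -> legal
(0,1): flips 1 -> legal
(0,2): no bracket -> illegal
(0,4): flips 1 -> legal
(1,0): flips 1 -> legal
(1,4): flips 2 -> legal
(2,0): no bracket -> illegal
(2,4): flips 1 -> legal
(3,4): flips 2 -> legal
(4,2): no bracket -> illegal
(4,3): flips 3 -> legal
(4,4): flips 1 -> legal
B mobility = 9
-- W to move --
(0,1): flips 1 -> legal
(0,2): no bracket -> illegal
(0,4): no bracket -> illegal
(1,0): no bracket -> illegal
(1,4): no bracket -> illegal
(2,0): flips 2 -> legal
(3,0): no bracket -> illegal
(3,1): flips 3 -> legal
(4,1): flips 1 -> legal
(4,2): no bracket -> illegal
(4,3): no bracket -> illegal
W mobility = 4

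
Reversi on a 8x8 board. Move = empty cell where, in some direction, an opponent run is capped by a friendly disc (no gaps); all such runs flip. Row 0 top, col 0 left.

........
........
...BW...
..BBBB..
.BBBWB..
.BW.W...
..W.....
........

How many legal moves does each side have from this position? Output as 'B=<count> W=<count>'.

Answer: B=12 W=10

Derivation:
-- B to move --
(1,3): flips 1 -> legal
(1,4): flips 1 -> legal
(1,5): flips 1 -> legal
(2,5): flips 1 -> legal
(5,3): flips 2 -> legal
(5,5): flips 1 -> legal
(6,1): flips 1 -> legal
(6,3): flips 2 -> legal
(6,4): flips 2 -> legal
(6,5): flips 1 -> legal
(7,1): no bracket -> illegal
(7,2): flips 2 -> legal
(7,3): flips 1 -> legal
B mobility = 12
-- W to move --
(1,2): no bracket -> illegal
(1,3): no bracket -> illegal
(1,4): no bracket -> illegal
(2,1): flips 2 -> legal
(2,2): flips 4 -> legal
(2,5): flips 2 -> legal
(2,6): flips 1 -> legal
(3,0): flips 1 -> legal
(3,1): no bracket -> illegal
(3,6): flips 1 -> legal
(4,0): flips 4 -> legal
(4,6): flips 2 -> legal
(5,0): flips 1 -> legal
(5,3): no bracket -> illegal
(5,5): no bracket -> illegal
(5,6): no bracket -> illegal
(6,0): flips 3 -> legal
(6,1): no bracket -> illegal
W mobility = 10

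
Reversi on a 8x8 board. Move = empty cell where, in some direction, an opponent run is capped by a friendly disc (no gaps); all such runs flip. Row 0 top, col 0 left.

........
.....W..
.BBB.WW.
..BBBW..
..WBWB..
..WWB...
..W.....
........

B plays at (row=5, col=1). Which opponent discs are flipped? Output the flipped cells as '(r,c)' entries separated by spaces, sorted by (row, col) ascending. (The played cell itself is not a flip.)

Dir NW: first cell '.' (not opp) -> no flip
Dir N: first cell '.' (not opp) -> no flip
Dir NE: opp run (4,2) capped by B -> flip
Dir W: first cell '.' (not opp) -> no flip
Dir E: opp run (5,2) (5,3) capped by B -> flip
Dir SW: first cell '.' (not opp) -> no flip
Dir S: first cell '.' (not opp) -> no flip
Dir SE: opp run (6,2), next='.' -> no flip

Answer: (4,2) (5,2) (5,3)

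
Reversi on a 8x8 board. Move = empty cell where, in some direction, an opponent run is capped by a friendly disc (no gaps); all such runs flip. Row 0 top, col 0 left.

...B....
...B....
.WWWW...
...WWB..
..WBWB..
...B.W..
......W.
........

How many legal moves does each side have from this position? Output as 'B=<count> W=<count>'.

-- B to move --
(1,0): no bracket -> illegal
(1,1): no bracket -> illegal
(1,2): flips 2 -> legal
(1,4): no bracket -> illegal
(1,5): no bracket -> illegal
(2,0): no bracket -> illegal
(2,5): flips 1 -> legal
(3,0): no bracket -> illegal
(3,1): flips 2 -> legal
(3,2): flips 2 -> legal
(4,1): flips 1 -> legal
(4,6): no bracket -> illegal
(5,1): no bracket -> illegal
(5,2): no bracket -> illegal
(5,4): no bracket -> illegal
(5,6): no bracket -> illegal
(5,7): no bracket -> illegal
(6,4): no bracket -> illegal
(6,5): flips 1 -> legal
(6,7): no bracket -> illegal
(7,5): no bracket -> illegal
(7,6): no bracket -> illegal
(7,7): no bracket -> illegal
B mobility = 6
-- W to move --
(0,2): flips 1 -> legal
(0,4): flips 1 -> legal
(1,2): no bracket -> illegal
(1,4): no bracket -> illegal
(2,5): flips 2 -> legal
(2,6): flips 1 -> legal
(3,2): no bracket -> illegal
(3,6): flips 1 -> legal
(4,6): flips 2 -> legal
(5,2): flips 1 -> legal
(5,4): no bracket -> illegal
(5,6): flips 1 -> legal
(6,2): flips 1 -> legal
(6,3): flips 2 -> legal
(6,4): flips 1 -> legal
W mobility = 11

Answer: B=6 W=11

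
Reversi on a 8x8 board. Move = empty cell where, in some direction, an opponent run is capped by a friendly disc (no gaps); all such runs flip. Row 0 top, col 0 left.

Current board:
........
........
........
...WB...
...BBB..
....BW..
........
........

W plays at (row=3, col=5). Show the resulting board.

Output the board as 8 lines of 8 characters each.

Answer: ........
........
........
...WWW..
...BBW..
....BW..
........
........

Derivation:
Place W at (3,5); scan 8 dirs for brackets.
Dir NW: first cell '.' (not opp) -> no flip
Dir N: first cell '.' (not opp) -> no flip
Dir NE: first cell '.' (not opp) -> no flip
Dir W: opp run (3,4) capped by W -> flip
Dir E: first cell '.' (not opp) -> no flip
Dir SW: opp run (4,4), next='.' -> no flip
Dir S: opp run (4,5) capped by W -> flip
Dir SE: first cell '.' (not opp) -> no flip
All flips: (3,4) (4,5)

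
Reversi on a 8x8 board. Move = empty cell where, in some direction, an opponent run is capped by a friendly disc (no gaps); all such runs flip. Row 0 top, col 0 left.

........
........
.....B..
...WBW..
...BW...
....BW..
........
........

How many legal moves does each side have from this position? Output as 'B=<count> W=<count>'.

Answer: B=5 W=5

Derivation:
-- B to move --
(2,2): no bracket -> illegal
(2,3): flips 1 -> legal
(2,4): no bracket -> illegal
(2,6): no bracket -> illegal
(3,2): flips 1 -> legal
(3,6): flips 1 -> legal
(4,2): no bracket -> illegal
(4,5): flips 2 -> legal
(4,6): no bracket -> illegal
(5,3): no bracket -> illegal
(5,6): flips 1 -> legal
(6,4): no bracket -> illegal
(6,5): no bracket -> illegal
(6,6): no bracket -> illegal
B mobility = 5
-- W to move --
(1,4): no bracket -> illegal
(1,5): flips 1 -> legal
(1,6): no bracket -> illegal
(2,3): no bracket -> illegal
(2,4): flips 1 -> legal
(2,6): no bracket -> illegal
(3,2): no bracket -> illegal
(3,6): no bracket -> illegal
(4,2): flips 1 -> legal
(4,5): no bracket -> illegal
(5,2): no bracket -> illegal
(5,3): flips 2 -> legal
(6,3): no bracket -> illegal
(6,4): flips 1 -> legal
(6,5): no bracket -> illegal
W mobility = 5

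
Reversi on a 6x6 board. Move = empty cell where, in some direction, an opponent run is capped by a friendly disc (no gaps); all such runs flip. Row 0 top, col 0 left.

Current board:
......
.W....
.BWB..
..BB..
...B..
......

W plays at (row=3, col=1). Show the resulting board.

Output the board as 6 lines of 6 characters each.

Place W at (3,1); scan 8 dirs for brackets.
Dir NW: first cell '.' (not opp) -> no flip
Dir N: opp run (2,1) capped by W -> flip
Dir NE: first cell 'W' (not opp) -> no flip
Dir W: first cell '.' (not opp) -> no flip
Dir E: opp run (3,2) (3,3), next='.' -> no flip
Dir SW: first cell '.' (not opp) -> no flip
Dir S: first cell '.' (not opp) -> no flip
Dir SE: first cell '.' (not opp) -> no flip
All flips: (2,1)

Answer: ......
.W....
.WWB..
.WBB..
...B..
......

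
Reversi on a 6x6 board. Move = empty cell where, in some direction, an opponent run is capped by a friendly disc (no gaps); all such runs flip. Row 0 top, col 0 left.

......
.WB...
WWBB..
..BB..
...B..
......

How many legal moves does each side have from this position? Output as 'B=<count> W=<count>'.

-- B to move --
(0,0): flips 1 -> legal
(0,1): no bracket -> illegal
(0,2): no bracket -> illegal
(1,0): flips 2 -> legal
(3,0): flips 1 -> legal
(3,1): no bracket -> illegal
B mobility = 3
-- W to move --
(0,1): no bracket -> illegal
(0,2): no bracket -> illegal
(0,3): flips 1 -> legal
(1,3): flips 1 -> legal
(1,4): no bracket -> illegal
(2,4): flips 2 -> legal
(3,1): no bracket -> illegal
(3,4): no bracket -> illegal
(4,1): no bracket -> illegal
(4,2): no bracket -> illegal
(4,4): flips 2 -> legal
(5,2): no bracket -> illegal
(5,3): no bracket -> illegal
(5,4): flips 2 -> legal
W mobility = 5

Answer: B=3 W=5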